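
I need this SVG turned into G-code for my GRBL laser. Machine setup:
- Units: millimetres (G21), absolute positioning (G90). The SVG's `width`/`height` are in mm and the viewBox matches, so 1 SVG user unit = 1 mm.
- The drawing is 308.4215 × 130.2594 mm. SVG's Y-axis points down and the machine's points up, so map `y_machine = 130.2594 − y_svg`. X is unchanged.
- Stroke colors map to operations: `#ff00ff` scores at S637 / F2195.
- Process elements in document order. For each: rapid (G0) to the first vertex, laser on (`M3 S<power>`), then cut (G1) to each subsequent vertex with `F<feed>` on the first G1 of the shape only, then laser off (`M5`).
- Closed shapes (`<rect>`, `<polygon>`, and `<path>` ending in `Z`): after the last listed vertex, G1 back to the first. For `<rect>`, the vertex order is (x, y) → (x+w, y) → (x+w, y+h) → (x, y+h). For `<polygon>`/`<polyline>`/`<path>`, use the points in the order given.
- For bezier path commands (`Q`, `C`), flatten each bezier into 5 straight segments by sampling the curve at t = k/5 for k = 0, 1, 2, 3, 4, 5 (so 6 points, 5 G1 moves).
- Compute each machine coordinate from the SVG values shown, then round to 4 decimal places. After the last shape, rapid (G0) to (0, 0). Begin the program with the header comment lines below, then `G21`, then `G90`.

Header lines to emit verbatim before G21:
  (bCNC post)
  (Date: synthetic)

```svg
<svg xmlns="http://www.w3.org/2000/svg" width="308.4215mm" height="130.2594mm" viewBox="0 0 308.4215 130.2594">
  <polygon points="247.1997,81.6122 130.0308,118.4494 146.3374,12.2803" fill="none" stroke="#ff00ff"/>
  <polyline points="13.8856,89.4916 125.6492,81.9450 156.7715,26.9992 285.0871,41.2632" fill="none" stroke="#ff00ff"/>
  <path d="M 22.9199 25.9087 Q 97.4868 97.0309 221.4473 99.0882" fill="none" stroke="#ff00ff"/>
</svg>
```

(bCNC post)
(Date: synthetic)
G21
G90
G0 X247.1997 Y48.6472
M3 S637
G1 X130.0308 Y11.8100 F2195
G1 X146.3374 Y117.9791
G1 X247.1997 Y48.6472
M5
G0 X13.8856 Y40.7678
M3 S637
G1 X125.6492 Y48.3144 F2195
G1 X156.7715 Y103.2602
G1 X285.0871 Y88.9962
M5
G0 X22.9199 Y104.3507
M3 S637
G1 X54.7224 Y78.6644 F2195
G1 X90.4764 Y58.5033
G1 X130.1819 Y43.8674
G1 X173.8388 Y34.7567
G1 X221.4473 Y31.1712
M5
G0 X0.0000 Y0.0000

viewBox `0 0 308.4215 130.2594` with mm width/height → 1 unit = 1 mm. Flip: y_m = 130.2594 − y_svg.

**Shape 1** — `<polygon>` closed polygon, stroke `#ff00ff` → score (S637, F2195). Machine vertices: (247.1997,48.6472) → (130.0308,11.8100) → (146.3374,117.9791) → (247.1997,48.6472). Closed: final G1 returns to the first vertex.

**Shape 2** — `<polyline>` open polyline, stroke `#ff00ff` → score (S637, F2195). Machine vertices: (13.8856,40.7678) → (125.6492,48.3144) → (156.7715,103.2602) → (285.0871,88.9962). Open path.

**Shape 3** — `<path>` quadratic bezier, stroke `#ff00ff` → score (S637, F2195). Control points (SVG): P0=(22.9199,25.9087), P1=(97.4868,97.0309), P2=(221.4473,99.0882); sampled at t=k/5. Machine vertices: (22.9199,104.3507) → (54.7224,78.6644) → (90.4764,58.5033) → (130.1819,43.8674) → (173.8388,34.7567) → (221.4473,31.1712). Open path.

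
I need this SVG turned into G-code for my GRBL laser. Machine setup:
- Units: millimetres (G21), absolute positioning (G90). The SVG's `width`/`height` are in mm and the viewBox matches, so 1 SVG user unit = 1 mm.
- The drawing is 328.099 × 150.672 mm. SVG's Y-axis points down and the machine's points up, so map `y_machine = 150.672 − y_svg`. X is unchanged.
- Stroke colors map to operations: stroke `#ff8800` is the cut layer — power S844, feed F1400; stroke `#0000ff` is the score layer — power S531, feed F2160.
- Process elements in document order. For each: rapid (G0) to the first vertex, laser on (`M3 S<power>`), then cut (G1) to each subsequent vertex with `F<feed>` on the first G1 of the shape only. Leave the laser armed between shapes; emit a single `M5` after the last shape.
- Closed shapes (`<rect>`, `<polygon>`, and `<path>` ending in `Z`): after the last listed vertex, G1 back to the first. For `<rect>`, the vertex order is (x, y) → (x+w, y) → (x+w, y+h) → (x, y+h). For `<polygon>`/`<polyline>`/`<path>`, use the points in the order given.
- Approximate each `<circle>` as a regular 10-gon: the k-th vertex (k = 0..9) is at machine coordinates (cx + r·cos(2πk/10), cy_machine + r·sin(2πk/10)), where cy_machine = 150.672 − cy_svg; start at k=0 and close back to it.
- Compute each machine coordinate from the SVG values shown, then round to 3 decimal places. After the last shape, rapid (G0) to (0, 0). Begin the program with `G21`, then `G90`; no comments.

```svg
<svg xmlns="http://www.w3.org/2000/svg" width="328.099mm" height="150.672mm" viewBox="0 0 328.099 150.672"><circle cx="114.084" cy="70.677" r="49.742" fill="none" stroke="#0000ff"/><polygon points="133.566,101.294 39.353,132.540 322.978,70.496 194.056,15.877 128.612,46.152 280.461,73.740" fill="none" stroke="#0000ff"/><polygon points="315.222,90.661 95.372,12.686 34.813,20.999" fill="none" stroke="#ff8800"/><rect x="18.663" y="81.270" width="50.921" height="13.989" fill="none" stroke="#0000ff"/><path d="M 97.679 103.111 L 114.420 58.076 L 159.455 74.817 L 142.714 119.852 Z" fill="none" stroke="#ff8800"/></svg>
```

G21
G90
G0 X163.826 Y79.995
M3 S531
G1 X154.326 Y109.233 F2160
G1 X129.455 Y127.302
G1 X98.713 Y127.302
G1 X73.842 Y109.233
G1 X64.342 Y79.995
G1 X73.842 Y50.757
G1 X98.713 Y32.688
G1 X129.455 Y32.688
G1 X154.326 Y50.757
G1 X163.826 Y79.995
G0 X133.566 Y49.378
M3 S531
G1 X39.353 Y18.132 F2160
G1 X322.978 Y80.176
G1 X194.056 Y134.795
G1 X128.612 Y104.520
G1 X280.461 Y76.932
G1 X133.566 Y49.378
G0 X315.222 Y60.011
M3 S844
G1 X95.372 Y137.986 F1400
G1 X34.813 Y129.673
G1 X315.222 Y60.011
G0 X18.663 Y69.402
M3 S531
G1 X69.584 Y69.402 F2160
G1 X69.584 Y55.413
G1 X18.663 Y55.413
G1 X18.663 Y69.402
G0 X97.679 Y47.561
M3 S844
G1 X114.420 Y92.596 F1400
G1 X159.455 Y75.855
G1 X142.714 Y30.820
G1 X97.679 Y47.561
M5
G0 X0.000 Y0.000

viewBox `0 0 328.099 150.672` with mm width/height → 1 unit = 1 mm. Flip: y_m = 150.672 − y_svg.

**Shape 1** — `<circle>` circle, stroke `#0000ff` → score (S531, F2160). Machine vertices: (163.826,79.995) → (154.326,109.233) → (129.455,127.302) → (98.713,127.302) → (73.842,109.233) → (64.342,79.995) → (73.842,50.757) → (98.713,32.688) → (129.455,32.688) → (154.326,50.757) → (163.826,79.995). Closed: final G1 returns to the first vertex.

**Shape 2** — `<polygon>` closed polygon, stroke `#0000ff` → score (S531, F2160). Machine vertices: (133.566,49.378) → (39.353,18.132) → (322.978,80.176) → (194.056,134.795) → (128.612,104.520) → (280.461,76.932) → (133.566,49.378). Closed: final G1 returns to the first vertex.

**Shape 3** — `<polygon>` closed polygon, stroke `#ff8800` → cut (S844, F1400). Machine vertices: (315.222,60.011) → (95.372,137.986) → (34.813,129.673) → (315.222,60.011). Closed: final G1 returns to the first vertex.

**Shape 4** — `<rect>` rectangle, stroke `#0000ff` → score (S531, F2160). Machine vertices: (18.663,69.402) → (69.584,69.402) → (69.584,55.413) → (18.663,55.413) → (18.663,69.402). Closed: final G1 returns to the first vertex.

**Shape 5** — `<path>` regular polygon, stroke `#ff8800` → cut (S844, F1400). Machine vertices: (97.679,47.561) → (114.420,92.596) → (159.455,75.855) → (142.714,30.820) → (97.679,47.561). Closed: final G1 returns to the first vertex.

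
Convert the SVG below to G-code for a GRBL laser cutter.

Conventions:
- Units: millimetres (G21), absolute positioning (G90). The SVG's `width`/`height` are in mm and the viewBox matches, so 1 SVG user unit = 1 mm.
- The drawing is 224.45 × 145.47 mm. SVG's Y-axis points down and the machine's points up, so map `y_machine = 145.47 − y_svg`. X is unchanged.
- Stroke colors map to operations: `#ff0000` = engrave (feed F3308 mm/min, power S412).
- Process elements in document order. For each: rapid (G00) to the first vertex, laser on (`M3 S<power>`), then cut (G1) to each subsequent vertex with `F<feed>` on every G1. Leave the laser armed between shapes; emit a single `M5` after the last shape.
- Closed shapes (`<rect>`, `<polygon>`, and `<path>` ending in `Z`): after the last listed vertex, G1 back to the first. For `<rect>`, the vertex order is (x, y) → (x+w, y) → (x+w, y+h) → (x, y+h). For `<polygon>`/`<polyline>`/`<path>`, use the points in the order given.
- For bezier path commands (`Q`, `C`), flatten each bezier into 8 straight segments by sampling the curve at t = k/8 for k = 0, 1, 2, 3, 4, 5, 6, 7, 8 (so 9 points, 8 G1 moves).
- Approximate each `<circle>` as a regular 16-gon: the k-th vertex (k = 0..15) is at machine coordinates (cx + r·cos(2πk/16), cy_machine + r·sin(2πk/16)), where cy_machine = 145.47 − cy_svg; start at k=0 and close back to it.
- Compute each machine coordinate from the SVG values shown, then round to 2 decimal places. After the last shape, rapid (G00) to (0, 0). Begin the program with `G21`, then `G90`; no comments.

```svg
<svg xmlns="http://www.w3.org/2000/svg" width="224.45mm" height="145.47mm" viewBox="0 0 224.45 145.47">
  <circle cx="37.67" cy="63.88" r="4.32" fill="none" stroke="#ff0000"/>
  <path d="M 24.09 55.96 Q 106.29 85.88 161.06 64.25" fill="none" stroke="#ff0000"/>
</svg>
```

viewBox `0 0 224.45 145.47` with mm width/height → 1 unit = 1 mm. Flip: y_m = 145.47 − y_svg.

**Shape 1** — `<circle>` circle, stroke `#ff0000` → engrave (S412, F3308). Machine vertices: (41.99,81.59) → (41.66,83.24) → (40.72,84.64) → (39.32,85.58) → (37.67,85.91) → (36.02,85.58) → (34.62,84.64) → (33.68,83.24) → (33.35,81.59) → (33.68,79.94) → (34.62,78.54) → (36.02,77.60) → (37.67,77.27) → (39.32,77.60) → (40.72,78.54) → (41.66,79.94) → (41.99,81.59). Closed: final G1 returns to the first vertex.

**Shape 2** — `<path>` quadratic bezier, stroke `#ff0000` → engrave (S412, F3308). Control points (SVG): P0=(24.09,55.96), P1=(106.29,85.88), P2=(161.06,64.25); sampled at t=k/8. Machine vertices: (24.09,89.51) → (44.21,82.84) → (63.48,77.77) → (81.88,74.32) → (99.43,72.48) → (116.13,72.25) → (131.96,73.63) → (146.94,76.62) → (161.06,81.22). Open path.

G21
G90
G00 X41.99 Y81.59
M3 S412
G1 X41.66 Y83.24 F3308
G1 X40.72 Y84.64 F3308
G1 X39.32 Y85.58 F3308
G1 X37.67 Y85.91 F3308
G1 X36.02 Y85.58 F3308
G1 X34.62 Y84.64 F3308
G1 X33.68 Y83.24 F3308
G1 X33.35 Y81.59 F3308
G1 X33.68 Y79.94 F3308
G1 X34.62 Y78.54 F3308
G1 X36.02 Y77.60 F3308
G1 X37.67 Y77.27 F3308
G1 X39.32 Y77.60 F3308
G1 X40.72 Y78.54 F3308
G1 X41.66 Y79.94 F3308
G1 X41.99 Y81.59 F3308
G00 X24.09 Y89.51
M3 S412
G1 X44.21 Y82.84 F3308
G1 X63.48 Y77.77 F3308
G1 X81.88 Y74.32 F3308
G1 X99.43 Y72.48 F3308
G1 X116.13 Y72.25 F3308
G1 X131.96 Y73.63 F3308
G1 X146.94 Y76.62 F3308
G1 X161.06 Y81.22 F3308
M5
G00 X0.00 Y0.00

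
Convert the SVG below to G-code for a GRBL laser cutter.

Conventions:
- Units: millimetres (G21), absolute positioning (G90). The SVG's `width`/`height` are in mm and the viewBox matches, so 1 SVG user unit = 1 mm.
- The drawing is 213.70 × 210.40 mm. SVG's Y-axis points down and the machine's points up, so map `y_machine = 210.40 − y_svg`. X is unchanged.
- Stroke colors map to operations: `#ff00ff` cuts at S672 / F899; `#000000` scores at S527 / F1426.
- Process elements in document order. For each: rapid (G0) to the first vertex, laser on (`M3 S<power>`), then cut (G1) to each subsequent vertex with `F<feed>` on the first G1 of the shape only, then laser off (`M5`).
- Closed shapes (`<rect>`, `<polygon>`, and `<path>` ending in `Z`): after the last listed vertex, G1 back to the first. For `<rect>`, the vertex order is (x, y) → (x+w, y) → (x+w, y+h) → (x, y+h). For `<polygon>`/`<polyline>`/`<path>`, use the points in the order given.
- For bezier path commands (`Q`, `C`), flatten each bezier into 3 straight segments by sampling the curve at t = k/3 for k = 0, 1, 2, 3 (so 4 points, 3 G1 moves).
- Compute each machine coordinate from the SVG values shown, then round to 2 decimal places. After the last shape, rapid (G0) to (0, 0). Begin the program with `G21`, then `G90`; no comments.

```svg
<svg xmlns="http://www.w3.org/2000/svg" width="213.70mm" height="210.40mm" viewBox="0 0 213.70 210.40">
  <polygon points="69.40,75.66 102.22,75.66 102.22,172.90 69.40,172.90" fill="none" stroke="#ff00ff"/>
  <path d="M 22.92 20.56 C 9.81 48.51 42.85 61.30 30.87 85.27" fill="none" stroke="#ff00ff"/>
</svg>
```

Since the viewBox matches the mm dimensions, user units are millimetres directly. The only transform is the Y-flip y_m = 210.40 − y_svg.

Shape 1 is a rectangle drawn with `<polygon>`. Its stroke #ff00ff means cut at S672, F899. After flipping Y the toolpath is (69.40,134.74) → (102.22,134.74) → (102.22,37.50) → (69.40,37.50) → (69.40,134.74), returning to the start.

Shape 2 is a cubic bezier drawn with `<path>`. Its stroke #ff00ff means cut at S672, F899. After flipping Y the toolpath is (22.92,189.84) → (21.82,165.97) → (31.22,146.35) → (30.87,125.13).

G21
G90
G0 X69.40 Y134.74
M3 S672
G1 X102.22 Y134.74 F899
G1 X102.22 Y37.50
G1 X69.40 Y37.50
G1 X69.40 Y134.74
M5
G0 X22.92 Y189.84
M3 S672
G1 X21.82 Y165.97 F899
G1 X31.22 Y146.35
G1 X30.87 Y125.13
M5
G0 X0.00 Y0.00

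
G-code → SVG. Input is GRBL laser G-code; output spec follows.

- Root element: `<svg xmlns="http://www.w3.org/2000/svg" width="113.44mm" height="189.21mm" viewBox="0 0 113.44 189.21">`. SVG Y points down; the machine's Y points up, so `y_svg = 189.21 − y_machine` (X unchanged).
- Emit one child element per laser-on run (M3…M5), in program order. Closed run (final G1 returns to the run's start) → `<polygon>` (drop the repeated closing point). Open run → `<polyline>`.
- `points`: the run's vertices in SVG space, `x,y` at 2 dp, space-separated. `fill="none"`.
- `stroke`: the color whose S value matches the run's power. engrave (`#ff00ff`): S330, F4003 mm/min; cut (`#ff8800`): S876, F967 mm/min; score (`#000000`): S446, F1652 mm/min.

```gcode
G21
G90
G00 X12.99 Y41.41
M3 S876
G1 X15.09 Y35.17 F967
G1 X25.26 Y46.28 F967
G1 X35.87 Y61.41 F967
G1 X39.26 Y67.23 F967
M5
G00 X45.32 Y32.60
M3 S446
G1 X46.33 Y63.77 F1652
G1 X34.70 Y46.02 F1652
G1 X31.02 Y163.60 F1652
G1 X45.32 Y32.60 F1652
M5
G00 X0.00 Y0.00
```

<svg xmlns="http://www.w3.org/2000/svg" width="113.44mm" height="189.21mm" viewBox="0 0 113.44 189.21">
  <polyline points="12.99,147.80 15.09,154.04 25.26,142.93 35.87,127.80 39.26,121.98" fill="none" stroke="#ff8800"/>
  <polygon points="45.32,156.61 46.33,125.44 34.70,143.19 31.02,25.61" fill="none" stroke="#000000"/>
</svg>

y_svg = 189.21 − y_m.

[1] S876→`#ff8800` (cut); open run; points: 12.99,147.80 15.09,154.04 25.26,142.93 35.87,127.80 39.26,121.98

[2] S446→`#000000` (score); closed run; points: 45.32,156.61 46.33,125.44 34.70,143.19 31.02,25.61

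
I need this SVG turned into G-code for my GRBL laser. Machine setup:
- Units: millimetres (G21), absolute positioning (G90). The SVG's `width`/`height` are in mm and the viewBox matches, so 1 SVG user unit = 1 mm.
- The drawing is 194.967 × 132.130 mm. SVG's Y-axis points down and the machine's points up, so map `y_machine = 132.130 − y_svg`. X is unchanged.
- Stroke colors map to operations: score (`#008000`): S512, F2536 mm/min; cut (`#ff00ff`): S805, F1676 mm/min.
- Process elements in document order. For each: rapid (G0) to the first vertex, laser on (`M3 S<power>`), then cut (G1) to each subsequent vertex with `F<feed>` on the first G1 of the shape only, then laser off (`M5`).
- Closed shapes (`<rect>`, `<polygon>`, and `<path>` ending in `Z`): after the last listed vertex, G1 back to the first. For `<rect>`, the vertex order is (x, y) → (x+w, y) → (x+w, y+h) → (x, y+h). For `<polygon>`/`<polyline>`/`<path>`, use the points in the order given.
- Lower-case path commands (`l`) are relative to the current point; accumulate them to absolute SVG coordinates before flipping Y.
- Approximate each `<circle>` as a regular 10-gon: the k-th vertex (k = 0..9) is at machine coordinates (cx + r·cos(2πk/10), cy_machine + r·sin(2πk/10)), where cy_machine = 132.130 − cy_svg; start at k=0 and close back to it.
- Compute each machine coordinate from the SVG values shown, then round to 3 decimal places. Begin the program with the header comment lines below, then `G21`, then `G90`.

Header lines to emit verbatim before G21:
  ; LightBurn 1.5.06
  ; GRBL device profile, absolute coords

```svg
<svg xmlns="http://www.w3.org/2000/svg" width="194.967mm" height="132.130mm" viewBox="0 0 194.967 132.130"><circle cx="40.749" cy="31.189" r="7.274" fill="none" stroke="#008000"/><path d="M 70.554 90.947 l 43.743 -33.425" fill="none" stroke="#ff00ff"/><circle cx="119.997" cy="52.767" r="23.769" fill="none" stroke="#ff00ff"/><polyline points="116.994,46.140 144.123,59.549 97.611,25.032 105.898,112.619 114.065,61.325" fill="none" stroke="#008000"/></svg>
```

; LightBurn 1.5.06
; GRBL device profile, absolute coords
G21
G90
G0 X48.023 Y100.941
M3 S512
G1 X46.634 Y105.217 F2536
G1 X42.997 Y107.859
G1 X38.501 Y107.859
G1 X34.864 Y105.217
G1 X33.475 Y100.941
G1 X34.864 Y96.665
G1 X38.501 Y94.023
G1 X42.997 Y94.023
G1 X46.634 Y96.665
G1 X48.023 Y100.941
M5
G0 X70.554 Y41.183
M3 S805
G1 X114.297 Y74.608 F1676
M5
G0 X143.766 Y79.363
M3 S805
G1 X139.227 Y93.334 F1676
G1 X127.342 Y101.969
G1 X112.652 Y101.969
G1 X100.767 Y93.334
G1 X96.228 Y79.363
G1 X100.767 Y65.392
G1 X112.652 Y56.757
G1 X127.342 Y56.757
G1 X139.227 Y65.392
G1 X143.766 Y79.363
M5
G0 X116.994 Y85.990
M3 S512
G1 X144.123 Y72.581 F2536
G1 X97.611 Y107.098
G1 X105.898 Y19.511
G1 X114.065 Y70.805
M5

Since the viewBox matches the mm dimensions, user units are millimetres directly. The only transform is the Y-flip y_m = 132.130 − y_svg.

Shape 1 is a circle drawn with `<circle>`. Its stroke #008000 means score at S512, F2536. After flipping Y the toolpath is (48.023,100.941) → (46.634,105.217) → (42.997,107.859) → (38.501,107.859) → (34.864,105.217) → (33.475,100.941) → (34.864,96.665) → (38.501,94.023) → (42.997,94.023) → (46.634,96.665) → (48.023,100.941), returning to the start.

Shape 2 is a line segment drawn with `<path>`. Its stroke #ff00ff means cut at S805, F1676. After flipping Y the toolpath is (70.554,41.183) → (114.297,74.608).

Shape 3 is a circle drawn with `<circle>`. Its stroke #ff00ff means cut at S805, F1676. After flipping Y the toolpath is (143.766,79.363) → (139.227,93.334) → (127.342,101.969) → (112.652,101.969) → (100.767,93.334) → (96.228,79.363) → (100.767,65.392) → (112.652,56.757) → (127.342,56.757) → (139.227,65.392) → (143.766,79.363), returning to the start.

Shape 4 is a open polyline drawn with `<polyline>`. Its stroke #008000 means score at S512, F2536. After flipping Y the toolpath is (116.994,85.990) → (144.123,72.581) → (97.611,107.098) → (105.898,19.511) → (114.065,70.805).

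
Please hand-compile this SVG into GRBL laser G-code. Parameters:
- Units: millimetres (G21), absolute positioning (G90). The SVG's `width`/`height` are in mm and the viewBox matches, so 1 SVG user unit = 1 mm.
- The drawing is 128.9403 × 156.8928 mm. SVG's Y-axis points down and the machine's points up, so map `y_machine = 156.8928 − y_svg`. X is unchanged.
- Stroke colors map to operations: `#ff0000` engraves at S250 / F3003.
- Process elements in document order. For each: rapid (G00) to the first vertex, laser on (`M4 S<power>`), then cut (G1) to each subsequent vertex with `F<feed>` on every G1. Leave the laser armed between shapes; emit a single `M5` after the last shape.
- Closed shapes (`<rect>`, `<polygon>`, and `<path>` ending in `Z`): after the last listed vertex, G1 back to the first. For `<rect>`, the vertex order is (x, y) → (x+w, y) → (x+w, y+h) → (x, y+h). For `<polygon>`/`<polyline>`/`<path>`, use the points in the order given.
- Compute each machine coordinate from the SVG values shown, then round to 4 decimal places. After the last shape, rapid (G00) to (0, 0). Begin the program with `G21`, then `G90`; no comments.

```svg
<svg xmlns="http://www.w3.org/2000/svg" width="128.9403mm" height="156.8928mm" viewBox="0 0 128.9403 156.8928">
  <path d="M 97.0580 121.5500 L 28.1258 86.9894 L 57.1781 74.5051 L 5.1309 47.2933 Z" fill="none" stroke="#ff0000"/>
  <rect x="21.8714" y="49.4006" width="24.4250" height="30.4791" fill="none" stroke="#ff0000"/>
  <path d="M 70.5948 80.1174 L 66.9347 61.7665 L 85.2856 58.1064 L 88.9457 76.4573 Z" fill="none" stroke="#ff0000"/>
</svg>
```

viewBox `0 0 128.9403 156.8928` with mm width/height → 1 unit = 1 mm. Flip: y_m = 156.8928 − y_svg.

**Shape 1** — `<path>` closed polygon, stroke `#ff0000` → engrave (S250, F3003). Machine vertices: (97.0580,35.3428) → (28.1258,69.9034) → (57.1781,82.3877) → (5.1309,109.5995) → (97.0580,35.3428). Closed: final G1 returns to the first vertex.

**Shape 2** — `<rect>` rectangle, stroke `#ff0000` → engrave (S250, F3003). Machine vertices: (21.8714,107.4922) → (46.2964,107.4922) → (46.2964,77.0131) → (21.8714,77.0131) → (21.8714,107.4922). Closed: final G1 returns to the first vertex.

**Shape 3** — `<path>` regular polygon, stroke `#ff0000` → engrave (S250, F3003). Machine vertices: (70.5948,76.7754) → (66.9347,95.1263) → (85.2856,98.7864) → (88.9457,80.4355) → (70.5948,76.7754). Closed: final G1 returns to the first vertex.

G21
G90
G00 X97.0580 Y35.3428
M4 S250
G1 X28.1258 Y69.9034 F3003
G1 X57.1781 Y82.3877 F3003
G1 X5.1309 Y109.5995 F3003
G1 X97.0580 Y35.3428 F3003
G00 X21.8714 Y107.4922
M4 S250
G1 X46.2964 Y107.4922 F3003
G1 X46.2964 Y77.0131 F3003
G1 X21.8714 Y77.0131 F3003
G1 X21.8714 Y107.4922 F3003
G00 X70.5948 Y76.7754
M4 S250
G1 X66.9347 Y95.1263 F3003
G1 X85.2856 Y98.7864 F3003
G1 X88.9457 Y80.4355 F3003
G1 X70.5948 Y76.7754 F3003
M5
G00 X0.0000 Y0.0000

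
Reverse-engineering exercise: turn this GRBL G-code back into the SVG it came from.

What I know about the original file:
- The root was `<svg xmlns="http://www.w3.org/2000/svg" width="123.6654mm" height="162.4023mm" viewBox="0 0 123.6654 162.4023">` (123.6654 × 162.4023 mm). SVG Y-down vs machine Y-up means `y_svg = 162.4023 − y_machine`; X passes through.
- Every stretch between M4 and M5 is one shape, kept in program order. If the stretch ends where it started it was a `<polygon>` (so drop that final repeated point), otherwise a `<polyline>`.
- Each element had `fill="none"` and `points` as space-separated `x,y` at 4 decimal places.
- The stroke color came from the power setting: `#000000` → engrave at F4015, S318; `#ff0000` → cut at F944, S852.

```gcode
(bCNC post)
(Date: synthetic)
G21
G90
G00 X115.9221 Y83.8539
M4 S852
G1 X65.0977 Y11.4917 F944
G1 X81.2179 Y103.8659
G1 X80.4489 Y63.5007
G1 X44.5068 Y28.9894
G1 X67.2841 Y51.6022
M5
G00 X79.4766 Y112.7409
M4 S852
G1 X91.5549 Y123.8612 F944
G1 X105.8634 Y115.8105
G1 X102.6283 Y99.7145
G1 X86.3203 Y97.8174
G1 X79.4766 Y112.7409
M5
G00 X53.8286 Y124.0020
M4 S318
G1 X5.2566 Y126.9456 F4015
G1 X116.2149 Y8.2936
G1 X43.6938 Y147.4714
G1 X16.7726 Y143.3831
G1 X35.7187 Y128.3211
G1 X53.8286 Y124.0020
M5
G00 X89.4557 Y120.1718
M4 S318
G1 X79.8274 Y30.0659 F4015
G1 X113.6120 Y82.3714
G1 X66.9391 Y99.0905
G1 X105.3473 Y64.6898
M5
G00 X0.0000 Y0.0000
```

<svg xmlns="http://www.w3.org/2000/svg" width="123.6654mm" height="162.4023mm" viewBox="0 0 123.6654 162.4023">
  <polyline points="115.9221,78.5484 65.0977,150.9106 81.2179,58.5364 80.4489,98.9016 44.5068,133.4129 67.2841,110.8001" fill="none" stroke="#ff0000"/>
  <polygon points="79.4766,49.6614 91.5549,38.5411 105.8634,46.5918 102.6283,62.6878 86.3203,64.5849" fill="none" stroke="#ff0000"/>
  <polygon points="53.8286,38.4003 5.2566,35.4567 116.2149,154.1087 43.6938,14.9309 16.7726,19.0192 35.7187,34.0812" fill="none" stroke="#000000"/>
  <polyline points="89.4557,42.2305 79.8274,132.3364 113.6120,80.0309 66.9391,63.3118 105.3473,97.7125" fill="none" stroke="#000000"/>
</svg>

Machine Y-up, SVG Y-down with viewBox height 162.4023, so y_svg = 162.4023 − y_machine; X carries over.

Run 1: S852 ⇒ cut layer `#ff0000`. The run is open, so emit a `<polyline>` with points (Y-flipped): 115.9221,78.5484 65.0977,150.9106 81.2179,58.5364 80.4489,98.9016 44.5068,133.4129 67.2841,110.8001.

Run 2: the run's S852 means `#ff0000` (cut). The run returns to its start, so emit a `<polygon>` with points (Y-flipped): 79.4766,49.6614 91.5549,38.5411 105.8634,46.5918 102.6283,62.6878 86.3203,64.5849.

Run 3: the run's S318 means `#000000` (engrave). The run returns to its start, so emit a `<polygon>` with points (Y-flipped): 53.8286,38.4003 5.2566,35.4567 116.2149,154.1087 43.6938,14.9309 16.7726,19.0192 35.7187,34.0812.

Run 4: S318 ⇒ engrave layer `#000000`. The run is open, so emit a `<polyline>` with points (Y-flipped): 89.4557,42.2305 79.8274,132.3364 113.6120,80.0309 66.9391,63.3118 105.3473,97.7125.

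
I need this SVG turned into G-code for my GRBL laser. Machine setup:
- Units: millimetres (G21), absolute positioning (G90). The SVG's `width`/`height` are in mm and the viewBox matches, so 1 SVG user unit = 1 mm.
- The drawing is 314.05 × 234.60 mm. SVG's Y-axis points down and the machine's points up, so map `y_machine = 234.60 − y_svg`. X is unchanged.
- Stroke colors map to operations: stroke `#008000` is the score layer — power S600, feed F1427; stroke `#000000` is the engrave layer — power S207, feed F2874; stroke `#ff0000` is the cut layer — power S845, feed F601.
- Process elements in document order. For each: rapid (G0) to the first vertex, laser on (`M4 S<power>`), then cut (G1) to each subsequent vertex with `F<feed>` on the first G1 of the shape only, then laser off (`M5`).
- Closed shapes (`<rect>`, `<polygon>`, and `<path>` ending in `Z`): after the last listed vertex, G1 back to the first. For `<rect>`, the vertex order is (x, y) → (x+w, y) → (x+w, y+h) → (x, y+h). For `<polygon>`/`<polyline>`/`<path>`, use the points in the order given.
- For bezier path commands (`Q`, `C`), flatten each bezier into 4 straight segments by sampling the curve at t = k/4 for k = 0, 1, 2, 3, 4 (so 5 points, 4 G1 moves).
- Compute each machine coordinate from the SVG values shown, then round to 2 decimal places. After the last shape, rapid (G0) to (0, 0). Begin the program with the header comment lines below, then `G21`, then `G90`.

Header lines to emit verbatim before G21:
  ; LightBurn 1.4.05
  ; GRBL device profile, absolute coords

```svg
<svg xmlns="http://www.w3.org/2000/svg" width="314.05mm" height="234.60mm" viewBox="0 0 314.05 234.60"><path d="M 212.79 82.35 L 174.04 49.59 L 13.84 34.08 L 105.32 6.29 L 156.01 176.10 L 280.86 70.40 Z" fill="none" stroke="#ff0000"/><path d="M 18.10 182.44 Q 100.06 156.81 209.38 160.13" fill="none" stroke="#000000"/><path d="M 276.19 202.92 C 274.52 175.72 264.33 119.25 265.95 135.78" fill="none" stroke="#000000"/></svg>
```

1 u = 1 mm; y_m = 234.60 − y.

[1] `<path>` closed polygon, #ff0000→cut S845 F601: (212.79,152.25) → (174.04,185.01) → (13.84,200.52) → (105.32,228.31) → (156.01,58.50) → (280.86,164.20) → (212.79,152.25) (closed)

[2] `<path>` quadratic bezier, #000000→engrave S207 F2874: (18.10,52.16) → (60.79,63.17) → (106.90,70.55) → (156.43,74.32) → (209.38,74.47)

[3] `<path>` cubic bezier, #000000→engrave S207 F2874: (276.19,31.68) → (273.66,55.97) → (269.84,81.65) → (266.63,99.13) → (265.95,98.82)

; LightBurn 1.4.05
; GRBL device profile, absolute coords
G21
G90
G0 X212.79 Y152.25
M4 S845
G1 X174.04 Y185.01 F601
G1 X13.84 Y200.52
G1 X105.32 Y228.31
G1 X156.01 Y58.50
G1 X280.86 Y164.20
G1 X212.79 Y152.25
M5
G0 X18.10 Y52.16
M4 S207
G1 X60.79 Y63.17 F2874
G1 X106.90 Y70.55
G1 X156.43 Y74.32
G1 X209.38 Y74.47
M5
G0 X276.19 Y31.68
M4 S207
G1 X273.66 Y55.97 F2874
G1 X269.84 Y81.65
G1 X266.63 Y99.13
G1 X265.95 Y98.82
M5
G0 X0.00 Y0.00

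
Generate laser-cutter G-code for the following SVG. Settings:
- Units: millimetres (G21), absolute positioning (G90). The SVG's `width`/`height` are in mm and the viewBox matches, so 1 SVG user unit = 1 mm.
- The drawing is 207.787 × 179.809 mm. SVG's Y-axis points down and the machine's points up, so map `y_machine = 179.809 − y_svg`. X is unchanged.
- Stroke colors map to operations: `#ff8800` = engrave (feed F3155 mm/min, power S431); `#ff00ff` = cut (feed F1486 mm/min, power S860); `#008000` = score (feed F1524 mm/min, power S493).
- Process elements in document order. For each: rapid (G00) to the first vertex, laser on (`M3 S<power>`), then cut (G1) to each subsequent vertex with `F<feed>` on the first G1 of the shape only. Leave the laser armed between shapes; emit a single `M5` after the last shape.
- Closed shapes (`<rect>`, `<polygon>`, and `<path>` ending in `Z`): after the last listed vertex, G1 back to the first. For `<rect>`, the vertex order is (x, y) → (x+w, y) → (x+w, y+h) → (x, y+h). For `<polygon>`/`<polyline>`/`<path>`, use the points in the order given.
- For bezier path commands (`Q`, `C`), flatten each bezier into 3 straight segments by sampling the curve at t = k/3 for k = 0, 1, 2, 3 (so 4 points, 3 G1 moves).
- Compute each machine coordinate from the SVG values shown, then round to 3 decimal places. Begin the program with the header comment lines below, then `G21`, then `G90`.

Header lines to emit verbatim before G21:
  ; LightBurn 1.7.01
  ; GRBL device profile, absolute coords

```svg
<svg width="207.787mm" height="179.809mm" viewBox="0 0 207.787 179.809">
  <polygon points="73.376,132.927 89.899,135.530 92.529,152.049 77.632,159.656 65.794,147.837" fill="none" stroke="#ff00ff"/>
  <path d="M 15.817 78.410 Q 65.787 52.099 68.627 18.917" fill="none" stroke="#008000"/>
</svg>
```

Since the viewBox matches the mm dimensions, user units are millimetres directly. The only transform is the Y-flip y_m = 179.809 − y_svg.

Shape 1 is a regular polygon drawn with `<polygon>`. Its stroke #ff00ff means cut at S860, F1486. After flipping Y the toolpath is (73.376,46.882) → (89.899,44.279) → (92.529,27.760) → (77.632,20.153) → (65.794,31.972) → (73.376,46.882), returning to the start.

Shape 2 is a quadratic bezier drawn with `<path>`. Its stroke #008000 means score at S493, F1524. After flipping Y the toolpath is (15.817,101.399) → (43.894,119.703) → (61.497,139.534) → (68.627,160.892).

; LightBurn 1.7.01
; GRBL device profile, absolute coords
G21
G90
G00 X73.376 Y46.882
M3 S860
G1 X89.899 Y44.279 F1486
G1 X92.529 Y27.760
G1 X77.632 Y20.153
G1 X65.794 Y31.972
G1 X73.376 Y46.882
G00 X15.817 Y101.399
M3 S493
G1 X43.894 Y119.703 F1524
G1 X61.497 Y139.534
G1 X68.627 Y160.892
M5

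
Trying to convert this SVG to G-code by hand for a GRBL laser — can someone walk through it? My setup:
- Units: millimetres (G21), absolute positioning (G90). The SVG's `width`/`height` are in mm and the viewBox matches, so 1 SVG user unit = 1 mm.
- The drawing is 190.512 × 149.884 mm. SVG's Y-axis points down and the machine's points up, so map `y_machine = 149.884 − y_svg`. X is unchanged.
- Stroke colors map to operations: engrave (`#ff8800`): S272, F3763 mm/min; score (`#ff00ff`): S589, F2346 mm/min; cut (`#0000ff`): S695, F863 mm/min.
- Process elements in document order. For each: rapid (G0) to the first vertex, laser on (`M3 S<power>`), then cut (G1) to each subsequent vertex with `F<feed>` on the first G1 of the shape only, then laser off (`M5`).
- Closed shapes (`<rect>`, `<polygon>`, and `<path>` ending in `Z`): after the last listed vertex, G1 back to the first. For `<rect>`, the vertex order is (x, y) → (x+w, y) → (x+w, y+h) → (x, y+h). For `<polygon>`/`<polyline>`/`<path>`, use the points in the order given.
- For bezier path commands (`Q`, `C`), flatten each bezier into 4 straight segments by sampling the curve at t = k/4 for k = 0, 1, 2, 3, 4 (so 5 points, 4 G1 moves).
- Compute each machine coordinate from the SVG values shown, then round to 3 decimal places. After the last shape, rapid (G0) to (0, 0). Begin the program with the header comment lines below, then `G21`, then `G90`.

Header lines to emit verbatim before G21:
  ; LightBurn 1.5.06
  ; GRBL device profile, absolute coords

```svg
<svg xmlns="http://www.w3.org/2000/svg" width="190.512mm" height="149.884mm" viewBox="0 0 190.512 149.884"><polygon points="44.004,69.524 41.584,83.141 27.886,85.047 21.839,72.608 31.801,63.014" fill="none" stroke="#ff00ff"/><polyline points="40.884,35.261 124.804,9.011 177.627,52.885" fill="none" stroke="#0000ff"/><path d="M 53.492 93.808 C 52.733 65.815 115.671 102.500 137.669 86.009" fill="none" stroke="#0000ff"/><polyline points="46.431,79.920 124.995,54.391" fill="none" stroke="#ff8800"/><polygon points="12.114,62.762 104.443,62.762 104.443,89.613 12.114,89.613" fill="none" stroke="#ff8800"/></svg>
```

; LightBurn 1.5.06
; GRBL device profile, absolute coords
G21
G90
G0 X44.004 Y80.360
M3 S589
G1 X41.584 Y66.743 F2346
G1 X27.886 Y64.837
G1 X21.839 Y77.276
G1 X31.801 Y86.870
G1 X44.004 Y80.360
M5
G0 X40.884 Y114.623
M3 S695
G1 X124.804 Y140.873 F863
G1 X177.627 Y96.999
M5
G0 X53.492 Y56.076
M3 S695
G1 X63.231 Y66.785 F863
G1 X87.047 Y64.289
G1 X115.129 Y59.636
G1 X137.669 Y63.875
M5
G0 X46.431 Y69.964
M3 S272
G1 X124.995 Y95.493 F3763
M5
G0 X12.114 Y87.122
M3 S272
G1 X104.443 Y87.122 F3763
G1 X104.443 Y60.271
G1 X12.114 Y60.271
G1 X12.114 Y87.122
M5
G0 X0.000 Y0.000

1 u = 1 mm; y_m = 149.884 − y.

[1] `<polygon>` regular polygon, #ff00ff→score S589 F2346: (44.004,80.360) → (41.584,66.743) → (27.886,64.837) → (21.839,77.276) → (31.801,86.870) → (44.004,80.360) (closed)

[2] `<polyline>` open polyline, #0000ff→cut S695 F863: (40.884,114.623) → (124.804,140.873) → (177.627,96.999)

[3] `<path>` cubic bezier, #0000ff→cut S695 F863: (53.492,56.076) → (63.231,66.785) → (87.047,64.289) → (115.129,59.636) → (137.669,63.875)

[4] `<polyline>` line segment, #ff8800→engrave S272 F3763: (46.431,69.964) → (124.995,95.493)

[5] `<polygon>` rectangle, #ff8800→engrave S272 F3763: (12.114,87.122) → (104.443,87.122) → (104.443,60.271) → (12.114,60.271) → (12.114,87.122) (closed)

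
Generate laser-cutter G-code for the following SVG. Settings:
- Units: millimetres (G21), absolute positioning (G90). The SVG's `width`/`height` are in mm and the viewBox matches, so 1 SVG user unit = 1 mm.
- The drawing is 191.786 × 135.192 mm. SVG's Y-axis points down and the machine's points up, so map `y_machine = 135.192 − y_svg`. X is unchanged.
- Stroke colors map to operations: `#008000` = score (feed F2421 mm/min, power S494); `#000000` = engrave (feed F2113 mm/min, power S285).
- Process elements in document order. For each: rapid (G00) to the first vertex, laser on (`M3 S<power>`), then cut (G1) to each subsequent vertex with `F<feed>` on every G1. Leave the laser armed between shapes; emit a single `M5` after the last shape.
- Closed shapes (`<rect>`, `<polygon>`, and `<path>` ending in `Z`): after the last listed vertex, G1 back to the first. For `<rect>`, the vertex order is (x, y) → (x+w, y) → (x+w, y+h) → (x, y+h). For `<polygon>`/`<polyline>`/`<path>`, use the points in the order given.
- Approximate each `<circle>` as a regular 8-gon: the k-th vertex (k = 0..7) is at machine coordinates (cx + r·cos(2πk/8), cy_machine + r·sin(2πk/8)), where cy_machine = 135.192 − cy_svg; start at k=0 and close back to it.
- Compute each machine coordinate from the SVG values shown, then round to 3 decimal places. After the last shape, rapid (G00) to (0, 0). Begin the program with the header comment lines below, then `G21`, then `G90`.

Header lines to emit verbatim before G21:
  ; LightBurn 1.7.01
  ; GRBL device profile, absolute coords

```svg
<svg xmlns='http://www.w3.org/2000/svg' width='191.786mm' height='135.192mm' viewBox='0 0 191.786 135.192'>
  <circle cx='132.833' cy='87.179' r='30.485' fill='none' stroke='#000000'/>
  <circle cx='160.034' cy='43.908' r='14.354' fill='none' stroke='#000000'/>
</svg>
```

1 u = 1 mm; y_m = 135.192 − y.

[1] `<circle>` circle, #000000→engrave S285 F2113: (163.318,48.013) → (154.389,69.569) → (132.833,78.498) → (111.277,69.569) → (102.348,48.013) → (111.277,26.457) → (132.833,17.528) → (154.389,26.457) → (163.318,48.013) (closed)

[2] `<circle>` circle, #000000→engrave S285 F2113: (174.388,91.284) → (170.184,101.434) → (160.034,105.638) → (149.884,101.434) → (145.680,91.284) → (149.884,81.134) → (160.034,76.930) → (170.184,81.134) → (174.388,91.284) (closed)

; LightBurn 1.7.01
; GRBL device profile, absolute coords
G21
G90
G00 X163.318 Y48.013
M3 S285
G1 X154.389 Y69.569 F2113
G1 X132.833 Y78.498 F2113
G1 X111.277 Y69.569 F2113
G1 X102.348 Y48.013 F2113
G1 X111.277 Y26.457 F2113
G1 X132.833 Y17.528 F2113
G1 X154.389 Y26.457 F2113
G1 X163.318 Y48.013 F2113
G00 X174.388 Y91.284
M3 S285
G1 X170.184 Y101.434 F2113
G1 X160.034 Y105.638 F2113
G1 X149.884 Y101.434 F2113
G1 X145.680 Y91.284 F2113
G1 X149.884 Y81.134 F2113
G1 X160.034 Y76.930 F2113
G1 X170.184 Y81.134 F2113
G1 X174.388 Y91.284 F2113
M5
G00 X0.000 Y0.000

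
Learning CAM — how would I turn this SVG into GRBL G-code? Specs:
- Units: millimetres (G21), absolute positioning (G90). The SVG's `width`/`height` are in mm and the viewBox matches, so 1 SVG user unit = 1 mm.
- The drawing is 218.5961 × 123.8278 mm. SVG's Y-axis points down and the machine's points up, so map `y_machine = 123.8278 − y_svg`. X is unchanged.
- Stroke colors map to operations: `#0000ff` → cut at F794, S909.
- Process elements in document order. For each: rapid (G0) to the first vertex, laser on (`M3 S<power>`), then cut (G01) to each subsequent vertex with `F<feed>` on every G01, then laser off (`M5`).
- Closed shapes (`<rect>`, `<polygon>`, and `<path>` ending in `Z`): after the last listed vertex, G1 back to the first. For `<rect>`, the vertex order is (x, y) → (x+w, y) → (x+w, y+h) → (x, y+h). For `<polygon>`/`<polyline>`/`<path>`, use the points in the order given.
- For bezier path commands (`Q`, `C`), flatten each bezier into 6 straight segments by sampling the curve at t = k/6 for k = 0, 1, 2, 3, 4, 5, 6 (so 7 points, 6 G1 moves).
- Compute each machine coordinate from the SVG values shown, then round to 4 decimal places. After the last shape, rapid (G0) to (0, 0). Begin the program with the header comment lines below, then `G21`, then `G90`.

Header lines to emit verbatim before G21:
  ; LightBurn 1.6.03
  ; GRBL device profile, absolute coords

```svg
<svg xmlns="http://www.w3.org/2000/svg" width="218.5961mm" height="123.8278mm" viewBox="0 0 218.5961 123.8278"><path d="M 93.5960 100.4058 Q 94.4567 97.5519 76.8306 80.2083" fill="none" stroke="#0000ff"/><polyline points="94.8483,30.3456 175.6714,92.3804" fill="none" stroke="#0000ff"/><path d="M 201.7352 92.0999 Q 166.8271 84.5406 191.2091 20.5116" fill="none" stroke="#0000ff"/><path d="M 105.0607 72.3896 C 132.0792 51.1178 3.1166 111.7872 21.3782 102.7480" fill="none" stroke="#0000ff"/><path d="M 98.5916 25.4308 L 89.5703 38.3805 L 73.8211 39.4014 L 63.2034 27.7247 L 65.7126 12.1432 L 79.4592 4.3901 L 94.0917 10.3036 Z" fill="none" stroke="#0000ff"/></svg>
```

viewBox `0 0 218.5961 123.8278` with mm width/height → 1 unit = 1 mm. Flip: y_m = 123.8278 − y_svg.

**Shape 1** — `<path>` quadratic bezier, stroke `#0000ff` → cut (S909, F794). Control points (SVG): P0=(93.5960,100.4058), P1=(94.4567,97.5519), P2=(76.8306,80.2083); sampled at t=k/6. Machine vertices: (93.5960,23.4220) → (93.3694,24.7758) → (92.1157,26.9346) → (89.8350,29.8983) → (86.5272,33.6671) → (82.1924,38.2408) → (76.8306,43.6195). Open path.

**Shape 2** — `<polyline>` line segment, stroke `#0000ff` → cut (S909, F794). Machine vertices: (94.8483,93.4822) → (175.6714,31.4474). Open path.

**Shape 3** — `<path>` quadratic bezier, stroke `#0000ff` → cut (S909, F794). Control points (SVG): P0=(201.7352,92.0999), P1=(166.8271,84.5406), P2=(191.2091,20.5116); sampled at t=k/6. Machine vertices: (201.7352,31.7279) → (191.7461,35.8163) → (185.0509,43.0418) → (181.6496,53.4046) → (181.5422,66.9046) → (184.7287,83.5418) → (191.2091,103.3162). Open path.

**Shape 4** — `<path>` cubic bezier, stroke `#0000ff` → cut (S909, F794). Control points (SVG): P0=(105.0607,72.3896), P1=(132.0792,51.1178), P2=(3.1166,111.7872), P3=(21.3782,102.7480); sampled at t=k/6. Machine vertices: (105.0607,51.4382) → (106.9753,55.9477) → (91.3153,51.0129) → (66.5033,40.8462) → (40.9615,29.6601) → (23.1124,21.6672) → (21.3782,21.0798). Open path.

**Shape 5** — `<path>` regular polygon, stroke `#0000ff` → cut (S909, F794). Machine vertices: (98.5916,98.3970) → (89.5703,85.4473) → (73.8211,84.4264) → (63.2034,96.1031) → (65.7126,111.6846) → (79.4592,119.4377) → (94.0917,113.5242) → (98.5916,98.3970). Closed: final G1 returns to the first vertex.

; LightBurn 1.6.03
; GRBL device profile, absolute coords
G21
G90
G0 X93.5960 Y23.4220
M3 S909
G01 X93.3694 Y24.7758 F794
G01 X92.1157 Y26.9346 F794
G01 X89.8350 Y29.8983 F794
G01 X86.5272 Y33.6671 F794
G01 X82.1924 Y38.2408 F794
G01 X76.8306 Y43.6195 F794
M5
G0 X94.8483 Y93.4822
M3 S909
G01 X175.6714 Y31.4474 F794
M5
G0 X201.7352 Y31.7279
M3 S909
G01 X191.7461 Y35.8163 F794
G01 X185.0509 Y43.0418 F794
G01 X181.6496 Y53.4046 F794
G01 X181.5422 Y66.9046 F794
G01 X184.7287 Y83.5418 F794
G01 X191.2091 Y103.3162 F794
M5
G0 X105.0607 Y51.4382
M3 S909
G01 X106.9753 Y55.9477 F794
G01 X91.3153 Y51.0129 F794
G01 X66.5033 Y40.8462 F794
G01 X40.9615 Y29.6601 F794
G01 X23.1124 Y21.6672 F794
G01 X21.3782 Y21.0798 F794
M5
G0 X98.5916 Y98.3970
M3 S909
G01 X89.5703 Y85.4473 F794
G01 X73.8211 Y84.4264 F794
G01 X63.2034 Y96.1031 F794
G01 X65.7126 Y111.6846 F794
G01 X79.4592 Y119.4377 F794
G01 X94.0917 Y113.5242 F794
G01 X98.5916 Y98.3970 F794
M5
G0 X0.0000 Y0.0000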